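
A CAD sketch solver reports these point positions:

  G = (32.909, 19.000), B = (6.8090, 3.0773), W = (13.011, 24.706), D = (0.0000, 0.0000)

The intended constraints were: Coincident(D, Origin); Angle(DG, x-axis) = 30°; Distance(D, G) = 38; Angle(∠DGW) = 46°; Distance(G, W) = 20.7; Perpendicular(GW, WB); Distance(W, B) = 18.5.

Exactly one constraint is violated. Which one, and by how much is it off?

Distance(W, B) = 18.5 — off by 4.00.

D = (0.00, 0.00) ✓; DG at 30.00° ✓; |DG| = 38.00 ✓; ∠DGW = 46.00° ✓; |GW| = 20.70 ✓; ∠(GW, WB) = 90.00° ✓; |WB| = 22.50 ✗.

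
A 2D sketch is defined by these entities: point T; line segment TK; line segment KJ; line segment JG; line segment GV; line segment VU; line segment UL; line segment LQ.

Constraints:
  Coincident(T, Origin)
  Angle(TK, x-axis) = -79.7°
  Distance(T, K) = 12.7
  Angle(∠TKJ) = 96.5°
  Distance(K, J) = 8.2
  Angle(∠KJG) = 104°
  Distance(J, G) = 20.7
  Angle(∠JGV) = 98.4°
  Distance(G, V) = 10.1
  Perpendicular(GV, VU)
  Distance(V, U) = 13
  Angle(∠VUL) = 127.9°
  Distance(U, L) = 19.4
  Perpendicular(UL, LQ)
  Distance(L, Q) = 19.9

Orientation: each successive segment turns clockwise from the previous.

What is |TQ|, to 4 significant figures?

28.32

∠VUL = 127.9° gives UL at -102.9° from the x-axis; with |UL| = 19.4, L = (-4.466, -19.69). The perpendicularity gives LQ at right angles to UL, so LQ runs at 167.1°; with |LQ| = 19.9, Q = (-23.86, -15.24). Then |TQ| = |Q − T| = 28.32.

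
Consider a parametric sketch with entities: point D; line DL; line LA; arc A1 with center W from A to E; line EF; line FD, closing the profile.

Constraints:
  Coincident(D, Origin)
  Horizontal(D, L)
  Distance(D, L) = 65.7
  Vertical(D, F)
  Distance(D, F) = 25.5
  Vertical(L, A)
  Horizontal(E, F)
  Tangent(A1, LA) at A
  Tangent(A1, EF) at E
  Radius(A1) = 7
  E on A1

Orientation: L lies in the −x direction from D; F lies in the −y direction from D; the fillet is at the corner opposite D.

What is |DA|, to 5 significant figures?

68.255

D is at the origin; D and L share the same y with |DL| = 65.7 and L on the −x side, so L = (-65.700, 0.0000). D and F share the same x with |DF| = 25.5 and F on the −y side, so F = (0.0000, -25.500). The virtual corner opposite D is at (-65.700, -25.500). Tangency of A1 to LA means the radius WA is perpendicular to LA and since A1 is tangent to EF there, WE ⟂ EF, with radius 7.0, so the center W sits 7.0 in from both sides at W = (-58.700, -18.500). That places the tangent points at A = (-65.700, -18.500) on LA and E = (-58.700, -25.500) on EF. Then |DA| = |A − D| = 68.255.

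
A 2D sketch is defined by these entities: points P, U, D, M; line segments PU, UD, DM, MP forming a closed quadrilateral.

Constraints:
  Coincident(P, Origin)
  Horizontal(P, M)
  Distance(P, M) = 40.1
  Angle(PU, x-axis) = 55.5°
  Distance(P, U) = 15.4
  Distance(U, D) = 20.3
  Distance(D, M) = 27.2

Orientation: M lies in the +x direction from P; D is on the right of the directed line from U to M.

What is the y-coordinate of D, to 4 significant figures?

-6.962

Checks: |PM| = 40.10 ✓; |PU| = 15.40 ✓; |UD| = 20.30 ✓; |DM| = 27.20 ✓.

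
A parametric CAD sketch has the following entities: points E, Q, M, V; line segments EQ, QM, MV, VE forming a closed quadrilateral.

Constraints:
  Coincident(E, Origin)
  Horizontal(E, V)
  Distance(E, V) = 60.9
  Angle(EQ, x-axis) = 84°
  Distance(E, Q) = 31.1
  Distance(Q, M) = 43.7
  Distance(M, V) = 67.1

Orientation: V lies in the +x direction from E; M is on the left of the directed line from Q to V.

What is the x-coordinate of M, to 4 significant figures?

34.35

E is at the origin; E and V share the same y with |EV| = 60.9 and V in +x, so V = (60.9, 0). EQ runs at 84.0° with |EQ| = 31.1, so Q = (3.251, 30.93). M is determined by |QM| = 43.7 and |MV| = 67.1 together: it lies at the intersection of circle(Q, 43.7) and circle(V, 67.1). With |QV| = 65.42, the foot of the radical line on QV is 12.90 from Q and the perpendicular offset is √(43.7² − 12.90²) = 41.75. Taking the left-of-QV solution: M = (34.35, 61.63).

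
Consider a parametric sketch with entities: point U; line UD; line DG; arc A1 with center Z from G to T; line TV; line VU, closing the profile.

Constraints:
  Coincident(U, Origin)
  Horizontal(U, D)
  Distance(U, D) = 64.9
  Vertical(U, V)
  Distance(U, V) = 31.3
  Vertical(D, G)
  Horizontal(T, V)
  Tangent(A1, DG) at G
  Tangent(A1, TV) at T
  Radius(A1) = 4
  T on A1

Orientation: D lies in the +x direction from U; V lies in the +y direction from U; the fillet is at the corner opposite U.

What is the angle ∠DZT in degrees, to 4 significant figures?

171.7°

U is at the origin; U and D share the same y with |UD| = 64.9 and D on the +x side, so D = (64.90, 0.000). U and V share the same x with |UV| = 31.3 and V on the +y side, so V = (0.000, 31.30). The virtual corner opposite U is at (64.90, 31.30). A1 meets DG tangentially, so ZG is at right angles to DG and the tangent condition forces ZT to be normal to TV, with radius 4.0, so the center Z sits 4.0 in from both sides at Z = (60.90, 27.30). That places the tangent points at G = (64.90, 27.30) on DG and T = (60.90, 31.30) on TV. Then cos ∠DZT = ZD·ZT / (|ZD||ZT|), giving 171.7°.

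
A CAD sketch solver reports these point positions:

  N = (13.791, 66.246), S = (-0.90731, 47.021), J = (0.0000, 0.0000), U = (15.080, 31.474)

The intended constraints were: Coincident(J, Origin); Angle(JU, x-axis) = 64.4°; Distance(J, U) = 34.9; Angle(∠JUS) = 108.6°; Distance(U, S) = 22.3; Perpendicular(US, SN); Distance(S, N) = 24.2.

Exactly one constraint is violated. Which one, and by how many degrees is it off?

Perpendicular(US, SN) — off by 6.80°.

J = (0.00, 0.00) ✓; JU at 64.40° ✓; |JU| = 34.90 ✓; ∠JUS = 108.6° ✓; |US| = 22.30 ✓; ∠(US, SN) = 83.20° ✗; |SN| = 24.20 ✓.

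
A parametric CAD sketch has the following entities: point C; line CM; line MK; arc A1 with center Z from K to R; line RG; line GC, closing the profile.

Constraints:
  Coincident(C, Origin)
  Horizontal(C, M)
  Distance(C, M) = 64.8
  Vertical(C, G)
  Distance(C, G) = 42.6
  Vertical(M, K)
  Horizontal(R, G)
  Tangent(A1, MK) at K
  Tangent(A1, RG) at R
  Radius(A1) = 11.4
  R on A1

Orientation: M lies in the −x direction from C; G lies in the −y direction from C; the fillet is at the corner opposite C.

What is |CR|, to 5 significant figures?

68.310

C is at the origin; C and M share the same y with |CM| = 64.8 and M on the −x side, so M = (-64.800, 0.0000). CG is vertical with |CG| = 42.6 and G on the −y side, so G = (0.0000, -42.600). The virtual corner opposite C is at (-64.800, -42.600). Since A1 is tangent to MK there, ZK ⟂ MK and tangency of A1 to RG means the radius ZR is perpendicular to RG, with radius 11.4, so the center Z sits 11.4 in from both sides at Z = (-53.400, -31.200). That places the tangent points at K = (-64.800, -31.200) on MK and R = (-53.400, -42.600) on RG. Then |CR| = |R − C| = 68.310.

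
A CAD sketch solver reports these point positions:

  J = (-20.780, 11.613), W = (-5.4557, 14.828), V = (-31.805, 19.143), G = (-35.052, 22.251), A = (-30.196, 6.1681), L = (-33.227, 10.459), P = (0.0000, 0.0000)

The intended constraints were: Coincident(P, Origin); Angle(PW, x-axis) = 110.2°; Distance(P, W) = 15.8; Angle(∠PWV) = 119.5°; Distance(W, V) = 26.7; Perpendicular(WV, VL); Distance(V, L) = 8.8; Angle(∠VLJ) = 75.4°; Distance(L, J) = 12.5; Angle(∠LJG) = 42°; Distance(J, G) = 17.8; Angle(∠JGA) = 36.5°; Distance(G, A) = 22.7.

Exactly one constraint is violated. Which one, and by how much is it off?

Distance(G, A) = 22.7 — off by 5.90.

P = (0.00, 0.00) ✓; PW at 110.2° ✓; |PW| = 15.80 ✓; ∠PWV = 119.5° ✓; |WV| = 26.70 ✓; ∠(WV, VL) = 90.00° ✓; |VL| = 8.800 ✓; ∠VLJ = 75.40° ✓; |LJ| = 12.50 ✓; ∠LJG = 42.00° ✓; |JG| = 17.80 ✓; ∠JGA = 36.50° ✓; |GA| = 16.80 ✗.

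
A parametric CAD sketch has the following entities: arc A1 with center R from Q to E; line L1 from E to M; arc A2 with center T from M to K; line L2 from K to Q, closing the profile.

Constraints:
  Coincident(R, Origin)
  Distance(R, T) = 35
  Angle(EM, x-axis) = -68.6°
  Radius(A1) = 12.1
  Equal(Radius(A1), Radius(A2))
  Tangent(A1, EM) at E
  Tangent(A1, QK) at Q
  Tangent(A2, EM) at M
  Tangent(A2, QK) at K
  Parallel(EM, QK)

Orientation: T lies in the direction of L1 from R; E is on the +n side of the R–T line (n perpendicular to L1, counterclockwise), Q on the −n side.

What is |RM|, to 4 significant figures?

37.03

The slot axis is L1's direction at -68.6°, so u = (cos -68.6°, sin -68.6°) = (0.3649, -0.9311) and n = (−sin -68.6°, cos -68.6°) = (0.9311, 0.3649). R is at the origin and T lies 35.0 along u from R, so T = 35.0·u = (12.77, -32.59). Tangency of A1 to both parallel lines with radius 12.1 puts E and Q at R ± 12.1·n: E = (11.27, 4.415), Q = (-11.27, -4.415). Equal radii place M and K the same way about T: M = T + 12.1·n = (24.04, -28.17), K = T − 12.1·n = (1.505, -37.00). Then |RM| = |M − R| = 37.03.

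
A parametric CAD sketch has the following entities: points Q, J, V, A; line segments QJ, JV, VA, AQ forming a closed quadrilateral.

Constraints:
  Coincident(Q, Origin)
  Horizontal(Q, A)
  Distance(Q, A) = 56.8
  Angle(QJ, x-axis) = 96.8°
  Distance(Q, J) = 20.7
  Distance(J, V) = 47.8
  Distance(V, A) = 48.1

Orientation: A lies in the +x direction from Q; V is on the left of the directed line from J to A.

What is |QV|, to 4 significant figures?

59.16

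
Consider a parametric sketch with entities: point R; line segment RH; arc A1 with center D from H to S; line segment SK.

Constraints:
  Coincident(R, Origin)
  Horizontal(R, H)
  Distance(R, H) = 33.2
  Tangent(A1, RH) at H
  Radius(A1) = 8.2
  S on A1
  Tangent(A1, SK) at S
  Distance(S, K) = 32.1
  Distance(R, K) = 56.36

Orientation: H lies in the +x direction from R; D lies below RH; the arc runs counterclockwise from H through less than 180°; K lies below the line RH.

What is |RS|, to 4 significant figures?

28.19

Checks: |DS| = 8.200 ✓; ∠(DS, SK) = 90.00° ✓; |SK| = 32.10 ✓; |RK| = 56.36 ✓.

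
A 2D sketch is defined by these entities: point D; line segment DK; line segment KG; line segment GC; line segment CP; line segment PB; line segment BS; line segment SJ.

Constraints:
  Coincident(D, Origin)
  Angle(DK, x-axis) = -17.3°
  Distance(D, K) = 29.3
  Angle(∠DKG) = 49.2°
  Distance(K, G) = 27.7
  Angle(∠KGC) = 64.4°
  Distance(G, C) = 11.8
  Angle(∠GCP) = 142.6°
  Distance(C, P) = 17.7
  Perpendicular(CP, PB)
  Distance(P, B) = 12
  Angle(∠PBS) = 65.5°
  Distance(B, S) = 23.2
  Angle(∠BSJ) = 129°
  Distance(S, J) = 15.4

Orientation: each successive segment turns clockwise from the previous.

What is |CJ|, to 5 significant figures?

14.485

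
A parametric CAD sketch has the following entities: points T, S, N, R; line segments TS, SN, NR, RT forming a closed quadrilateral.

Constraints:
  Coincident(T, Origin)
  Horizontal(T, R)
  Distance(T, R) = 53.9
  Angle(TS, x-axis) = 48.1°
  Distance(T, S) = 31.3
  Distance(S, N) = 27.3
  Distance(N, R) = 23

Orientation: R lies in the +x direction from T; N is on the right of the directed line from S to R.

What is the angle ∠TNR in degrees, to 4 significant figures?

171.0°

Checks: |SN| = 27.30 ✓; |NR| = 23.00 ✓.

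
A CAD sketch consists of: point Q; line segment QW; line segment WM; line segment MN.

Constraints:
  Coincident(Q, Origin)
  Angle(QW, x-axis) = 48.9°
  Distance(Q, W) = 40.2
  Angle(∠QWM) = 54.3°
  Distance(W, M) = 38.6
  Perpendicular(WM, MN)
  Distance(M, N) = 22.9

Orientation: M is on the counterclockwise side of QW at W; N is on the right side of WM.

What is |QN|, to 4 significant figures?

57.57

Q is at the origin; QW runs at 48.9° with length 40.2, so W = 40.2·(cos 48.9°, sin 48.9°) = (26.43, 30.29). ∠QWM = 54.3°, so WM runs at 48.9° + (180° − 54.3°) = 174.6° from the x-axis; with |WM| = 38.6, M = W + 38.6·(cos 174.6°, sin 174.6°) = (-12.00, 33.93). The perpendicularity gives MN at right angles to WM; with |MN| = 22.9 on the right of WM, N = M + 22.9·(0.09411, 0.9956) = (-9.847, 56.72). Then |QN| = |N − Q| = 57.57.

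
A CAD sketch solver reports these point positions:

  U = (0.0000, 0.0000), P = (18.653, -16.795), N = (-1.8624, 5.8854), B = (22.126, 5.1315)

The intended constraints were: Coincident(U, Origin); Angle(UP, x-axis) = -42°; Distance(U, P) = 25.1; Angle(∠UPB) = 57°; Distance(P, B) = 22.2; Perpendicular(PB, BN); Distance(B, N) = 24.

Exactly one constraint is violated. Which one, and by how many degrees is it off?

Perpendicular(PB, BN) — off by 7.20°.

U = (0.00, 0.00) ✓; UP at -42.00° ✓; |UP| = 25.10 ✓; ∠UPB = 57.00° ✓; |PB| = 22.20 ✓; ∠(PB, BN) = 97.20° ✗; |BN| = 24.00 ✓.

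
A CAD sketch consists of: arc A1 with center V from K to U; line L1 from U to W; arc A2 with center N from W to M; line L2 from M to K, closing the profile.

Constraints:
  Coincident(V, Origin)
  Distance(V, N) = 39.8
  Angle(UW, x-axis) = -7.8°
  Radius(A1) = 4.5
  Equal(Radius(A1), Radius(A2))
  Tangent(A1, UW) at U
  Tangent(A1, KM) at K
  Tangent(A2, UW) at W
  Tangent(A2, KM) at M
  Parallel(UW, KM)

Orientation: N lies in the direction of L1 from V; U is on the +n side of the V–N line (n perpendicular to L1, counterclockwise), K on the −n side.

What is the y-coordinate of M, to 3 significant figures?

-9.86

The slot axis is L1's direction at -7.8°, so u = (cos -7.8°, sin -7.8°) = (0.991, -0.136) and n = (−sin -7.8°, cos -7.8°) = (0.136, 0.991). V is at the origin and N lies 39.8 along u from V, so N = 39.8·u = (39.4, -5.40). Tangency of A1 to both parallel lines with radius 4.5 puts U and K at V ± 4.5·n: U = (0.611, 4.46), K = (-0.611, -4.46). Equal radii place W and M the same way about N: W = N + 4.5·n = (40.0, -0.943), M = N − 4.5·n = (38.8, -9.86). So M.y = -9.86.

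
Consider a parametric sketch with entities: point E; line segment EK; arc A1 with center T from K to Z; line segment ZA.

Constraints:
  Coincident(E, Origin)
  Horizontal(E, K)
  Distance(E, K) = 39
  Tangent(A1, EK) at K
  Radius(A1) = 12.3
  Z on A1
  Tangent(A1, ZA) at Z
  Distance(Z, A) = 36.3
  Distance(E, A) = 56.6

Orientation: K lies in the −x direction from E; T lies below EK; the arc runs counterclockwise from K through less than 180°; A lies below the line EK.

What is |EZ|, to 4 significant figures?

52.75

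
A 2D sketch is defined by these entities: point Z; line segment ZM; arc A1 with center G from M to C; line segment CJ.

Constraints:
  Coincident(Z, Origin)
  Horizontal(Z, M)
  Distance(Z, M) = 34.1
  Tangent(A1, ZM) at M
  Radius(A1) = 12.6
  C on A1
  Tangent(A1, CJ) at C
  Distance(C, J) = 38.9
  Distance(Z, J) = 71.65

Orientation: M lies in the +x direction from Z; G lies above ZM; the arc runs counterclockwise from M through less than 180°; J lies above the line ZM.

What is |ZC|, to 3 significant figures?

47.8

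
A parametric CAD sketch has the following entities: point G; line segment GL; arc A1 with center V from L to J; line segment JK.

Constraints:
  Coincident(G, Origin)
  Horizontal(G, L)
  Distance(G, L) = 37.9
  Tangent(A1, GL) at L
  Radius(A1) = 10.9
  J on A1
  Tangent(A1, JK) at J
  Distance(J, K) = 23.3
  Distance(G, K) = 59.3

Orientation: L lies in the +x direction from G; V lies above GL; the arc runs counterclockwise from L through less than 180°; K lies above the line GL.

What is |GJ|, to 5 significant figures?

50.054

Checks: |VJ| = 10.90 ✓; ∠(VJ, JK) = 90.00° ✓; |JK| = 23.30 ✓; |GK| = 59.30 ✓.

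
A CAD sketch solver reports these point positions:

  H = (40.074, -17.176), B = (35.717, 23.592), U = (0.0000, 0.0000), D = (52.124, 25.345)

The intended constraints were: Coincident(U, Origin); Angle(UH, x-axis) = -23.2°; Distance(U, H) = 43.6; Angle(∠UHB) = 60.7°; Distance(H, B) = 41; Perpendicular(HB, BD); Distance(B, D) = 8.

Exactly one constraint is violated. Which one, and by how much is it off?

Distance(B, D) = 8 — off by 8.50.

U = (0.00, 0.00) ✓; UH at -23.20° ✓; |UH| = 43.60 ✓; ∠UHB = 60.70° ✓; |HB| = 41.00 ✓; ∠(HB, BD) = 90.00° ✓; |BD| = 16.50 ✗.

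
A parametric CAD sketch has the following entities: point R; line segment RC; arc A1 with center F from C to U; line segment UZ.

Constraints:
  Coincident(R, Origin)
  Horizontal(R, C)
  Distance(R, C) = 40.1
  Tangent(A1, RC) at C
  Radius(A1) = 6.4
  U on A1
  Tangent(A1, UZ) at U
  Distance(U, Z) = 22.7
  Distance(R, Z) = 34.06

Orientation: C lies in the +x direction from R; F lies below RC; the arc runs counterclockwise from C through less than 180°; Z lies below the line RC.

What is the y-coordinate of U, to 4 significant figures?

-3.555

Checks: |FU| = 6.400 ✓; ∠(FU, UZ) = 90.00° ✓; |UZ| = 22.70 ✓; |RZ| = 34.06 ✓.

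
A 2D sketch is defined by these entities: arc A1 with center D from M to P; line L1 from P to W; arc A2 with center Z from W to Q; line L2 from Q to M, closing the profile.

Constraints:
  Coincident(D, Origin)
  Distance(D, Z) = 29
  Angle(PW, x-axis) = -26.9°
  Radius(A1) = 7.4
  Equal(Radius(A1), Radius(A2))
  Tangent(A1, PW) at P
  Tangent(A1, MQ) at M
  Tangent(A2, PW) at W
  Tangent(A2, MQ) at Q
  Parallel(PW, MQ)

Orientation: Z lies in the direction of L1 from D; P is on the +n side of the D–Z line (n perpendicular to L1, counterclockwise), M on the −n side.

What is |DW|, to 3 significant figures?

29.9

Tangency of A1 to both parallel lines with radius 7.4 puts P and M at D ± 7.4·n: P = (3.35, 6.60), M = (-3.35, -6.60). Equal radii place W and Q the same way about Z: W = Z + 7.4·n = (29.2, -6.52), Q = Z − 7.4·n = (22.5, -19.7). Then |DW| = |W − D| = 29.9.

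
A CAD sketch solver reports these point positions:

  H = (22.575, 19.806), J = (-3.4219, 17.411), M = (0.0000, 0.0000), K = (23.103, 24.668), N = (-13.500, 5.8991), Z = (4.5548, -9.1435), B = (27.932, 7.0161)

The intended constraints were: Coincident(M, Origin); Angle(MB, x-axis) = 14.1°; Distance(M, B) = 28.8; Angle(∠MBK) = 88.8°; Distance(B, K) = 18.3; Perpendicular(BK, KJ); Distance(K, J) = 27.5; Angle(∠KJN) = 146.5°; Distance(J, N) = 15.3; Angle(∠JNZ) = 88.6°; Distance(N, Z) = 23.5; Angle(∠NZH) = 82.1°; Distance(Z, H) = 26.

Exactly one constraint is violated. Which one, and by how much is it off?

Distance(Z, H) = 26 — off by 8.10.

M = (0.00, 0.00) ✓; MB at 14.10° ✓; |MB| = 28.80 ✓; ∠MBK = 88.80° ✓; |BK| = 18.30 ✓; ∠(BK, KJ) = 90.00° ✓; |KJ| = 27.50 ✓; ∠KJN = 146.5° ✓; |JN| = 15.30 ✓; ∠JNZ = 88.60° ✓; |NZ| = 23.50 ✓; ∠NZH = 82.10° ✓; |ZH| = 34.10 ✗.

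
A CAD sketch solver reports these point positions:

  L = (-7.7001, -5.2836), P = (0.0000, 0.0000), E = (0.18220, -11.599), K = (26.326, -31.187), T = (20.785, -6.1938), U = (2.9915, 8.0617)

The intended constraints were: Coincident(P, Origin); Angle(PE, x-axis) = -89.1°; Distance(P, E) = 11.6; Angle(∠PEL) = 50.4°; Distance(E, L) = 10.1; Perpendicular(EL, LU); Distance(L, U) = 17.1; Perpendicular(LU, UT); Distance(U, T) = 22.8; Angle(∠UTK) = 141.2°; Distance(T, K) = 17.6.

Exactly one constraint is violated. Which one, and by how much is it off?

Distance(T, K) = 17.6 — off by 8.00.

P = (0.00, 0.00) ✓; PE at -89.10° ✓; |PE| = 11.60 ✓; ∠PEL = 50.40° ✓; |EL| = 10.10 ✓; ∠(EL, LU) = 90.00° ✓; |LU| = 17.10 ✓; ∠(LU, UT) = 90.00° ✓; |UT| = 22.80 ✓; ∠UTK = 141.2° ✓; |TK| = 25.60 ✗.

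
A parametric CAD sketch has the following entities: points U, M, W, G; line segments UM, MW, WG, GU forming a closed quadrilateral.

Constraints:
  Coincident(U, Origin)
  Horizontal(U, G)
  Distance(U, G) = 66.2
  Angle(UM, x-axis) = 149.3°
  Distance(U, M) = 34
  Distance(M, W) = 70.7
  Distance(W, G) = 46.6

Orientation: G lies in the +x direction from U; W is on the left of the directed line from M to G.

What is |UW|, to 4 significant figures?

53.77

Checks: |MW| = 70.70 ✓; |WG| = 46.60 ✓.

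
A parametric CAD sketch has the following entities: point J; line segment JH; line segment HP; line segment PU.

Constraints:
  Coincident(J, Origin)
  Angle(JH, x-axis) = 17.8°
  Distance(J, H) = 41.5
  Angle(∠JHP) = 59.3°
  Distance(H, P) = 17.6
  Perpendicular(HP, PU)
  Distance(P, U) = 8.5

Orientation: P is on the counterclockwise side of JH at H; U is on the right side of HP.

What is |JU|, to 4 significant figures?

44.33

J is at the origin; JH runs at 17.8° with length 41.5, so H = 41.5·(cos 17.8°, sin 17.8°) = (39.51, 12.69). ∠JHP = 59.3°, so HP runs at 17.8° + (180° − 59.3°) = 138.5° from the x-axis; with |HP| = 17.6, P = H + 17.6·(cos 138.5°, sin 138.5°) = (26.33, 24.35). HP ⟂ PU; with |PU| = 8.5 on the right of HP, U = P + 8.5·(0.6626, 0.7490) = (31.96, 30.71). Then |JU| = |U − J| = 44.33.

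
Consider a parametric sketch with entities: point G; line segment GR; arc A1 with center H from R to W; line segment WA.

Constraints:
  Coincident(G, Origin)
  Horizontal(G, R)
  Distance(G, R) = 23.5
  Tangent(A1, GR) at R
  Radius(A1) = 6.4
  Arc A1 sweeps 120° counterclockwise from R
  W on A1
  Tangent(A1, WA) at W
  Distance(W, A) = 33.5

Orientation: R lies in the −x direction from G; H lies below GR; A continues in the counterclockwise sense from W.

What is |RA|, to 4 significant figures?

40.21

On A1, R sits at bearing 90° from H; a 120° counterclockwise sweep puts W at bearing 210°, so W = H + 6.4·(cos 210°, sin 210°) = (-29.04, -9.600). A1 meets WA tangentially, so HW is at right angles to WA, so WA runs along (−sin 210°, cos 210°); with |WA| = 33.5, A = (-12.29, -38.61). Then |RA| = |A − R| = 40.21.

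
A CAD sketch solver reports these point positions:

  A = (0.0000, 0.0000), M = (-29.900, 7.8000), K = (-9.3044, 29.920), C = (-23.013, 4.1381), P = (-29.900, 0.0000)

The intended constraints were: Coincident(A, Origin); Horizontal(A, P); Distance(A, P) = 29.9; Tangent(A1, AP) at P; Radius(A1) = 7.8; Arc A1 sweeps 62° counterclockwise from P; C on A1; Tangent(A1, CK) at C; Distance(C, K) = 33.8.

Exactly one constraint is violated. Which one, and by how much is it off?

Distance(C, K) = 33.8 — off by 4.60.

A = (0.00, 0.00) ✓; A.y = 0.00, P.y = 0.00 ✓; |AP| = 29.90 ✓; ∠(MP, PA) = 90.00° ✓; |MP| = 7.800 ✓; bearing(M→C) − bearing(M→P) = 62.00° ✓; |MC| = 7.800 ✓; ∠(MC, CK) = 90.00° ✓; |CK| = 29.20 ✗.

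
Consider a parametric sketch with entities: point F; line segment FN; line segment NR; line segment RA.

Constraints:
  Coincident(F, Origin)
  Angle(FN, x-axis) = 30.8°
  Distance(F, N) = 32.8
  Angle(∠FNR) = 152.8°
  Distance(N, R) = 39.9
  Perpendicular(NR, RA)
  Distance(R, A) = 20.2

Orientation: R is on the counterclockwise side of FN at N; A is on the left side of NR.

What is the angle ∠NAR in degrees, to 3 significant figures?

63.1°

F is at the origin; FN runs at 30.8° with length 32.8, so N = 32.8·(cos 30.8°, sin 30.8°) = (28.2, 16.8). ∠FNR = 152.8°, so NR runs at 30.8° + (180° − 152.8°) = 58.0° from the x-axis; with |NR| = 39.9, R = N + 39.9·(cos 58.0°, sin 58.0°) = (49.3, 50.6). NR is perpendicular to RA; with |RA| = 20.2 on the left of NR, A = R + 20.2·(-0.848, 0.530) = (32.2, 61.3). Then cos ∠NAR = AN·AR / (|AN||AR|), giving 63.1°.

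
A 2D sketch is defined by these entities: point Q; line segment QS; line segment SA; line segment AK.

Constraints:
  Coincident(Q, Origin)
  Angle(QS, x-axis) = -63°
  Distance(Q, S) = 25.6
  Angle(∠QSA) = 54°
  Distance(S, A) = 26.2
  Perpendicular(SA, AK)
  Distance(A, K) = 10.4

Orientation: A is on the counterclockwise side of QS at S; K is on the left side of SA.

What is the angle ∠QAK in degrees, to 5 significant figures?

28.302°

Q is at the origin; QS runs at -63.0° with length 25.6, so S = 25.6·(cos -63.0°, sin -63.0°) = (11.622, -22.810). ∠QSA = 54.0°, so SA runs at -63.0° + (180° − 54.0°) = 63.000° from the x-axis; with |SA| = 26.2, A = S + 26.2·(cos 63.000°, sin 63.000°) = (23.517, 0.53460). The perpendicularity gives AK at right angles to SA; with |AK| = 10.4 on the left of SA, K = A + 10.4·(-0.89101, 0.45399) = (14.250, 5.2561). Then cos ∠QAK = AQ·AK / (|AQ||AK|), giving 28.302°.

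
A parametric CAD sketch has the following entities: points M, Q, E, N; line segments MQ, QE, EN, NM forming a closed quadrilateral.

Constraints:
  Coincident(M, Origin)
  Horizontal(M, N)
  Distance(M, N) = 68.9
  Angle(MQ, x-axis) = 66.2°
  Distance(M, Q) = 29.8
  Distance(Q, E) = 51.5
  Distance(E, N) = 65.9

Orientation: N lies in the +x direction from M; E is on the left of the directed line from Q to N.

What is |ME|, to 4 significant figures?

79.86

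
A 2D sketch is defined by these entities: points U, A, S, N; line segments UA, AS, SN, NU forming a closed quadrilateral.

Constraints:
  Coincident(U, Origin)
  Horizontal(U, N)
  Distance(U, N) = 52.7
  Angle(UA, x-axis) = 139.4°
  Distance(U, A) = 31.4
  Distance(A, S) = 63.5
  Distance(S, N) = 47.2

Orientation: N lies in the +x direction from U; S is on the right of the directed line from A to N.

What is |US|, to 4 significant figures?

33.21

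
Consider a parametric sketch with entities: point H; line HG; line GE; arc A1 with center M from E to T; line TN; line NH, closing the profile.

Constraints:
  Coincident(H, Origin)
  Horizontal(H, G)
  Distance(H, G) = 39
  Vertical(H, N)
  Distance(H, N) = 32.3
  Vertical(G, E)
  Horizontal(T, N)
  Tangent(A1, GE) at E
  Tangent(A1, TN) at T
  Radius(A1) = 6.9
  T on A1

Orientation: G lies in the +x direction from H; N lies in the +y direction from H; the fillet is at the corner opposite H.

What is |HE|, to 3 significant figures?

46.5

The virtual corner opposite H is at (39.0, 32.3). The tangent condition forces ME to be normal to GE and since A1 is tangent to TN there, MT ⟂ TN, with radius 6.9, so the center M sits 6.9 in from both sides at M = (32.1, 25.4). That places the tangent points at E = (39.0, 25.4) on GE and T = (32.1, 32.3) on TN. Then |HE| = |E − H| = 46.5.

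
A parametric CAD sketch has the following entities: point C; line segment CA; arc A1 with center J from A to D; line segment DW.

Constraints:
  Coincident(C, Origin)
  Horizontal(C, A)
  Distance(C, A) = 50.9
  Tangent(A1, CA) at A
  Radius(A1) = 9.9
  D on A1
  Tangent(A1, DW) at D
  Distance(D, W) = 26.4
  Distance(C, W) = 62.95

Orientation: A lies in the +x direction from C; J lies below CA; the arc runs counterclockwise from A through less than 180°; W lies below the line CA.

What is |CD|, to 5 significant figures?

43.561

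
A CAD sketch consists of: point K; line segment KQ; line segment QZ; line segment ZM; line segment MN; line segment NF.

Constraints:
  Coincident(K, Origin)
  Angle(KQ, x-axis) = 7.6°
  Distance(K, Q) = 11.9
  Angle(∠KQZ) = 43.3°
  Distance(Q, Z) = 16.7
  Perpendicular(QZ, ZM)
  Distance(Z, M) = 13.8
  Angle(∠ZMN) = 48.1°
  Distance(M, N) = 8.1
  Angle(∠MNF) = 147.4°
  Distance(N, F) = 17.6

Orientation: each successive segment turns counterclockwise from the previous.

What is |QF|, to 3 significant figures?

10.4

K is at the origin; KQ runs at 7.6° with length 11.9, so Q = (11.8, 1.57). ∠KQZ = 43.3° gives QZ at 144° from the x-axis; with |QZ| = 16.7, Z = (-1.77, 11.3). QZ is perpendicular to ZM, so ZM runs at -126°; with |ZM| = 13.8, M = (-9.82, 0.112). ∠ZMN = 48.1° gives MN at 6.20° from the x-axis; with |MN| = 8.1, N = (-1.77, 0.987). ∠MNF = 147.4° gives NF at 38.8° from the x-axis; with |NF| = 17.6, F = (11.9, 12.0). Then |QF| = |F − Q| = 10.4.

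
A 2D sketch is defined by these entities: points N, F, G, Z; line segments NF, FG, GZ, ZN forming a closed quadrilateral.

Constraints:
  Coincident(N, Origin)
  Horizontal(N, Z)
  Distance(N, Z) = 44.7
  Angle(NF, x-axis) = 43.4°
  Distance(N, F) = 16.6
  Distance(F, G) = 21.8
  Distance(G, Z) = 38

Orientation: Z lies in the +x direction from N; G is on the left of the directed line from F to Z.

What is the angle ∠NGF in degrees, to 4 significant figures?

8.069°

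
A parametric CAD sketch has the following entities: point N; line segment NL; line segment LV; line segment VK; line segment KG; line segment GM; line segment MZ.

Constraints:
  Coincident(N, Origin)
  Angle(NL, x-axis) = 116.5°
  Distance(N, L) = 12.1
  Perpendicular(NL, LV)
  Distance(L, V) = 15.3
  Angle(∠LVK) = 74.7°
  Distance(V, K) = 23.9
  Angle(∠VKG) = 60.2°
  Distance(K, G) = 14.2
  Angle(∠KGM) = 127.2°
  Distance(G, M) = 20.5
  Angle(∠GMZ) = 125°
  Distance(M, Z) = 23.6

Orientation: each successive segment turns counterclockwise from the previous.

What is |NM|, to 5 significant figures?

19.493

N is at the origin; NL runs at 116.5° with length 12.1, so L = (-5.3990, 10.829). The perpendicularity gives LV at right angles to NL, so LV runs at -153.50°; with |LV| = 15.3, V = (-19.091, 4.0019). ∠LVK = 74.7° gives VK at -48.200° from the x-axis; with |VK| = 23.9, K = (-3.1614, -13.815). ∠VKG = 60.2° gives KG at 71.600° from the x-axis; with |KG| = 14.2, G = (1.3209, -0.34096). ∠KGM = 127.2° gives GM at 124.40° from the x-axis; with |GM| = 20.5, M = (-10.261, 16.574). Then |NM| = |M − N| = 19.493.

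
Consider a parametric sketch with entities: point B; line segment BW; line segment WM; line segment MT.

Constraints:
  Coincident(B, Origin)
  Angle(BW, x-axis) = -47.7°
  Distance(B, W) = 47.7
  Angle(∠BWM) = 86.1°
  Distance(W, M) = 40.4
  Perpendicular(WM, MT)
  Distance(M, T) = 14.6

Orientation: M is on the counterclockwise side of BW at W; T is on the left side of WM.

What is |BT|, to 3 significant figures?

49.7

B is at the origin; BW runs at -47.7° with length 47.7, so W = 47.7·(cos -47.7°, sin -47.7°) = (32.1, -35.3). ∠BWM = 86.1°, so WM runs at -47.7° + (180° − 86.1°) = 46.2° from the x-axis; with |WM| = 40.4, M = W + 40.4·(cos 46.2°, sin 46.2°) = (60.1, -6.12). WM ⟂ MT; with |MT| = 14.6 on the left of WM, T = M + 14.6·(-0.722, 0.692) = (49.5, 3.98). Then |BT| = |T − B| = 49.7.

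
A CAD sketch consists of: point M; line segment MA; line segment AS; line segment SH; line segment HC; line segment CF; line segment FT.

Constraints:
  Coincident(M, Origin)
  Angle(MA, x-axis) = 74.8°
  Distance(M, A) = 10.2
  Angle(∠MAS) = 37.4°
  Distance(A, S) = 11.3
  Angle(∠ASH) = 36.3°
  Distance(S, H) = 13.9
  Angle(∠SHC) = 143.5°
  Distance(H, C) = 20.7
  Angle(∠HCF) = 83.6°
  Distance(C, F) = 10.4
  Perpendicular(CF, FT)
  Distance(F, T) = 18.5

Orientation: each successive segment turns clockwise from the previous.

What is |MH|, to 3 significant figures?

8.26

M is at the origin; MA runs at 74.8° with length 10.2, so A = (2.67, 9.84). ∠MAS = 37.4° gives AS at -67.8° from the x-axis; with |AS| = 11.3, S = (6.94, -0.619). ∠ASH = 36.3° gives SH at 148° from the x-axis; with |SH| = 13.9, H = (-4.91, 6.64). Then |MH| = |H − M| = 8.26.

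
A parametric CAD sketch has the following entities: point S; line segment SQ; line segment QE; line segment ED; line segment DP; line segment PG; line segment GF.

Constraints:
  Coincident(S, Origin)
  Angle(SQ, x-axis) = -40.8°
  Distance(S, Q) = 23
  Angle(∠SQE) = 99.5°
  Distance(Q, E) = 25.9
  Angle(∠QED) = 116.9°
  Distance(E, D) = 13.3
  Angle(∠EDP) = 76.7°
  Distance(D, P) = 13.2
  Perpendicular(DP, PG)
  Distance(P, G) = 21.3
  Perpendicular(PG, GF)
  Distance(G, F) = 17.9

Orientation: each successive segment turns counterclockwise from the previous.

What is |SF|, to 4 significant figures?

48.05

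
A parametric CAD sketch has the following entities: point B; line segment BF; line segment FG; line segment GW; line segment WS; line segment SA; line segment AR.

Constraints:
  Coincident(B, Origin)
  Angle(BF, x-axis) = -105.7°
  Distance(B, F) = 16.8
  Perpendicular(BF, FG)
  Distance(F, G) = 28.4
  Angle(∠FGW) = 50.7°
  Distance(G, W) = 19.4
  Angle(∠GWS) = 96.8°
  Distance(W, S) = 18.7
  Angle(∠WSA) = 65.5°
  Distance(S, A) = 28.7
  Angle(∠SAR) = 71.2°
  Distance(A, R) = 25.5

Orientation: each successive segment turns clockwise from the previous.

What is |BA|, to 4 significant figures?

36.75

B is at the origin; BF runs at -105.7° with length 16.8, so F = (-4.546, -16.17). The perpendicularity gives FG at right angles to BF, so FG runs at 164.3°; with |FG| = 28.4, G = (-31.89, -8.488). ∠FGW = 50.7° gives GW at 35.00° from the x-axis; with |GW| = 19.4, W = (-15.99, 2.639). ∠GWS = 96.8° gives WS at -48.20° from the x-axis; with |WS| = 18.7, S = (-3.531, -11.30). ∠WSA = 65.5° gives SA at -162.7° from the x-axis; with |SA| = 28.7, A = (-30.93, -19.84). Then |BA| = |A − B| = 36.75.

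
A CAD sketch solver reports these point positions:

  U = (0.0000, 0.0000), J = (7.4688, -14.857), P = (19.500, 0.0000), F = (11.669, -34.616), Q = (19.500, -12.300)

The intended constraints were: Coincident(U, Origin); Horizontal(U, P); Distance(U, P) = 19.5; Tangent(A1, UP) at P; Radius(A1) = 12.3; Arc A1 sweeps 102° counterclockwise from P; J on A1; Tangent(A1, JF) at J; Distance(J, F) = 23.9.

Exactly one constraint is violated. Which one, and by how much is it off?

Distance(J, F) = 23.9 — off by 3.70.

U = (0.00, 0.00) ✓; U.y = 0.00, P.y = 0.00 ✓; |UP| = 19.50 ✓; ∠(QP, PU) = 90.00° ✓; |QP| = 12.30 ✓; bearing(Q→J) − bearing(Q→P) = 102.0° ✓; |QJ| = 12.30 ✓; ∠(QJ, JF) = 90.00° ✓; |JF| = 20.20 ✗.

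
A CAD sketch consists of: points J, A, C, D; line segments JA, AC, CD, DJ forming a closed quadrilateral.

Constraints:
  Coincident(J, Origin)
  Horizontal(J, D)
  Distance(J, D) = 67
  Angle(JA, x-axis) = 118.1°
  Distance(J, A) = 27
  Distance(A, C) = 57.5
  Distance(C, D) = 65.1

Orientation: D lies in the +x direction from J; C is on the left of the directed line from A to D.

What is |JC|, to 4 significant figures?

66.23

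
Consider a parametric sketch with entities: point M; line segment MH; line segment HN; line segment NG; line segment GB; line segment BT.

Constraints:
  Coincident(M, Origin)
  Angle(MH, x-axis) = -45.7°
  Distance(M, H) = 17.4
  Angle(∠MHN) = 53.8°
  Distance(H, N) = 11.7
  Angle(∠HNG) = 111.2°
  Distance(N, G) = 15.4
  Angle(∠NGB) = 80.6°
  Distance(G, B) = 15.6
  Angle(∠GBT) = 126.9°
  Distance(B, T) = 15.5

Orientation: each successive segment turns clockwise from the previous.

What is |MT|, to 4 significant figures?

21.03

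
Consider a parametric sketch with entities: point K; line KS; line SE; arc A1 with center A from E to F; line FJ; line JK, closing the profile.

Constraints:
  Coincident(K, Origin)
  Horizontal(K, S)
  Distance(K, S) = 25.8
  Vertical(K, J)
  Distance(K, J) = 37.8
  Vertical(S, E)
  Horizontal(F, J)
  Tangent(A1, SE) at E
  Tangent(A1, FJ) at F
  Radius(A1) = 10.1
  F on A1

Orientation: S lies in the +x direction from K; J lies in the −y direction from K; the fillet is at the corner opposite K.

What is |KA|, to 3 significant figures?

31.8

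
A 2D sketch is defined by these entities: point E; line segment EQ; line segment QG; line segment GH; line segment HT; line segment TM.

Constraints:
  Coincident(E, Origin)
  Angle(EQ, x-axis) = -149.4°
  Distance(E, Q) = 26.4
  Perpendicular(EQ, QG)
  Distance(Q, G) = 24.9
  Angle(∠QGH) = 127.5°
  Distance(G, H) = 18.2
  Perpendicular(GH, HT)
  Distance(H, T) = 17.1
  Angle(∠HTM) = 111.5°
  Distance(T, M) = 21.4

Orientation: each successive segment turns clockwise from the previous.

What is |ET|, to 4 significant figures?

22.47

∠QGH = 127.5° gives GH at 68.10° from the x-axis; with |GH| = 18.2, H = (-28.61, 24.88). GH ⟂ HT, so HT runs at -21.90°; with |HT| = 17.1, T = (-12.74, 18.50). Then |ET| = |T − E| = 22.47.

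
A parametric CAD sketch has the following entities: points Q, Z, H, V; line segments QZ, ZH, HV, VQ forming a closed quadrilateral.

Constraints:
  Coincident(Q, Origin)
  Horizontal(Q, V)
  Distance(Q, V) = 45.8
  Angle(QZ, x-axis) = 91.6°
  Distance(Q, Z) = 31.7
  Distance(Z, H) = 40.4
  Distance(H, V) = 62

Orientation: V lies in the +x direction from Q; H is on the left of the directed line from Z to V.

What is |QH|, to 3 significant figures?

65.9

Q is at the origin; Q and V share the same y with |QV| = 45.8 and V in +x, so V = (45.8, 0). QZ runs at 91.6° with |QZ| = 31.7, so Z = (-0.885, 31.7). H is determined by |ZH| = 40.4 and |HV| = 62.0 together: it lies at the intersection of circle(Z, 40.4) and circle(V, 62.0). With |ZV| = 56.4, the foot of the radical line on ZV is 8.61 from Z and the perpendicular offset is √(40.4² − 8.61²) = 39.5. Taking the left-of-ZV solution: H = (28.4, 59.5).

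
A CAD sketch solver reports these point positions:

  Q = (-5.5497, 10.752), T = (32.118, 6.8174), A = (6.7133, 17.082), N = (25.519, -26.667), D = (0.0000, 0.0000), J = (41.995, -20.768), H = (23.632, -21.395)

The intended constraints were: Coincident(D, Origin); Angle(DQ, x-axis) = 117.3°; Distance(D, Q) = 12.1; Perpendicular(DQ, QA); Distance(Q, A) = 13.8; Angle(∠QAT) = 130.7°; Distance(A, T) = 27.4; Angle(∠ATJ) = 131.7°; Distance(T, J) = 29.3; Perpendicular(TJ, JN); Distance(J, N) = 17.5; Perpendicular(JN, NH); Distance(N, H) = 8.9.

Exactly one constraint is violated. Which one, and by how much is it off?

Distance(N, H) = 8.9 — off by 3.30.

D = (0.00, 0.00) ✓; DQ at 117.3° ✓; |DQ| = 12.10 ✓; ∠(DQ, QA) = 90.00° ✓; |QA| = 13.80 ✓; ∠QAT = 130.7° ✓; |AT| = 27.40 ✓; ∠ATJ = 131.7° ✓; |TJ| = 29.30 ✓; ∠(TJ, JN) = 90.00° ✓; |JN| = 17.50 ✓; ∠(JN, NH) = 90.01° ✓; |NH| = 5.600 ✗.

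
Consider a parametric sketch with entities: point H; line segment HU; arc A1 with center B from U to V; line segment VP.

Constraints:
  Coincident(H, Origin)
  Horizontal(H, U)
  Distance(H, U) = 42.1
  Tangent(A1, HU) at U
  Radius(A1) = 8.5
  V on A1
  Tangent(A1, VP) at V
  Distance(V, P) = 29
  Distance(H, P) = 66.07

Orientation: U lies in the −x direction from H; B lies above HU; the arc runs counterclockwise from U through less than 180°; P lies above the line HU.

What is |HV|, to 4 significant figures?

38.65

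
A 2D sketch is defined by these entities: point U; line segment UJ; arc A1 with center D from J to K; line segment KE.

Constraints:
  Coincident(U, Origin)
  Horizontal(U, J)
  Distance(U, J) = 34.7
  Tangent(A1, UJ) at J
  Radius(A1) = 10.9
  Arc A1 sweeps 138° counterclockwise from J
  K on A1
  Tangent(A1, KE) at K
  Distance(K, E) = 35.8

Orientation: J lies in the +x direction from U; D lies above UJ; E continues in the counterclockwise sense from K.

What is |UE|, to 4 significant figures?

45.63

U is at the origin; U and J share the same y with |UJ| = 34.7 and J on the +x side, so J = (34.70, 0.000). Tangency of A1 to UJ means the radius DJ is perpendicular to UJ, so D = J + (0, 10.9) = (34.70, 10.90). On A1, J sits at bearing -90° from D; a 138° counterclockwise sweep puts K at bearing 48°, so K = D + 10.9·(cos 48°, sin 48°) = (41.99, 19.00). Since A1 is tangent to KE there, DK ⟂ KE, so KE runs along (−sin 48°, cos 48°); with |KE| = 35.8, E = (15.39, 42.96). Then |UE| = |E − U| = 45.63.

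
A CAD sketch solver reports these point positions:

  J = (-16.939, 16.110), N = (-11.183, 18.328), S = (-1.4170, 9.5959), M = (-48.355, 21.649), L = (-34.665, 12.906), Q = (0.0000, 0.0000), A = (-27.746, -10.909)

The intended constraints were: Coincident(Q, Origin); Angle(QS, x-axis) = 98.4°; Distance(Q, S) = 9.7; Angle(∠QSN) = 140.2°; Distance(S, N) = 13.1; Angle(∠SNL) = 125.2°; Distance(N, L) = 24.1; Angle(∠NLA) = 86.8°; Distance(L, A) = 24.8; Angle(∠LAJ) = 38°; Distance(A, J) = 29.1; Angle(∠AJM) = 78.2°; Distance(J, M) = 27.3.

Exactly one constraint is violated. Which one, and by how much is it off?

Distance(J, M) = 27.3 — off by 4.60.

Q = (0.00, 0.00) ✓; QS at 98.40° ✓; |QS| = 9.700 ✓; ∠QSN = 140.2° ✓; |SN| = 13.10 ✓; ∠SNL = 125.2° ✓; |NL| = 24.10 ✓; ∠NLA = 86.80° ✓; |LA| = 24.80 ✓; ∠LAJ = 38.00° ✓; |AJ| = 29.10 ✓; ∠AJM = 78.20° ✓; |JM| = 31.90 ✗.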